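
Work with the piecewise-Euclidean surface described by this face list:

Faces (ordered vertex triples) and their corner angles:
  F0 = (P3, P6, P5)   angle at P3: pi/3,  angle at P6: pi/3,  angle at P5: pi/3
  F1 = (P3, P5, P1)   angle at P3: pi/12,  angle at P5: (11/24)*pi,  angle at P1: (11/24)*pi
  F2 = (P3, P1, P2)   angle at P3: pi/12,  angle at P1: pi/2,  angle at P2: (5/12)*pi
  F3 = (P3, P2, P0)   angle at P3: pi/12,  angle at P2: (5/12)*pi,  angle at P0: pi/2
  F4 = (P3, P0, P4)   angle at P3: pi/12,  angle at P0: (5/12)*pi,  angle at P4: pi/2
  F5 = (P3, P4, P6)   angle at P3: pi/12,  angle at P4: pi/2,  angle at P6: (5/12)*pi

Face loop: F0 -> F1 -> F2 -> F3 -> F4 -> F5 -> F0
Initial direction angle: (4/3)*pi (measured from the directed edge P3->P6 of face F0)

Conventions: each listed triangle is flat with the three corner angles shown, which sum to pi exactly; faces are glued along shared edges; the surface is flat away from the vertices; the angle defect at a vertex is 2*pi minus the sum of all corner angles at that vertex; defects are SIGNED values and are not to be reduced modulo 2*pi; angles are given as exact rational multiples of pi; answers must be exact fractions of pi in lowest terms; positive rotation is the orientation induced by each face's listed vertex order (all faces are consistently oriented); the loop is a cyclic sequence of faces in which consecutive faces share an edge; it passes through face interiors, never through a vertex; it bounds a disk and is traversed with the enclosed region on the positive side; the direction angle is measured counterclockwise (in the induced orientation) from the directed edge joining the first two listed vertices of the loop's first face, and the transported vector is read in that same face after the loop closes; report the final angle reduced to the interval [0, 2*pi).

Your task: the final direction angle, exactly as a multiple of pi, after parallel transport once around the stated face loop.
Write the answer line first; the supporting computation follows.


Answer: final direction angle = (7/12)*pi

enclosed vertex P3: corner angles sum to (3/4)*pi, defect = 2*pi - (3/4)*pi = (5/4)*pi
the final direction is the initial angle plus the enclosed defects, taken mod 2*pi in the induced orientation
final angle = (4/3)*pi + (5/4)*pi = (7/12)*pi (mod 2*pi)


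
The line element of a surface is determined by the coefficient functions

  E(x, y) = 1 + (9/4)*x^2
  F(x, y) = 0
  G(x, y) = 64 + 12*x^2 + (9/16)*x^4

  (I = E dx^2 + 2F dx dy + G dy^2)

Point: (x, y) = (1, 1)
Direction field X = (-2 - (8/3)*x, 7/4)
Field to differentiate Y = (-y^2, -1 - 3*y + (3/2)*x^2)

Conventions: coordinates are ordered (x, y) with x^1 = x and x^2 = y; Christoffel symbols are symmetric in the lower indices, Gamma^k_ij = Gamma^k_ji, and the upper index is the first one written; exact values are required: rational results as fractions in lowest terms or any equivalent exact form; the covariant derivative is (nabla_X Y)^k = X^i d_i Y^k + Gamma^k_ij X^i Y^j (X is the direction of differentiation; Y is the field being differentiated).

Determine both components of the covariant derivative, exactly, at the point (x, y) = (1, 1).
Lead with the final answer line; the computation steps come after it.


Answer: (nabla_X Y)^x = 3619/208, (nabla_X Y)^y = -351/20

E = 13/4, F = 0, G = 1225/16 at the point
E_x = 9/2, E_y = 0, F_x = 0, F_y = 0, G_x = 105/4, G_y = 0
EG - F^2 = 15925/64;  g^inv = (64/15925) * [[1225/16, 0], [0, 13/4]]
first-kind symbols [ij,l] = (1/2)(d_i g_jl + d_j g_il - d_l g_ij): [xx,x] = E_x/2 = 9/4, [xx,y] = F_x - E_y/2 = 0, [xy,x] = E_y/2 = 0, [xy,y] = G_x/2 = 105/8, [yy,x] = F_y - G_x/2 = -105/8, [yy,y] = G_y/2 = 0
Gamma^x_ij = (G*[ij,x] - F*[ij,y])/(EG - F^2), Gamma^y_ij = (E*[ij,y] - F*[ij,x])/(EG - F^2)
Gamma_xxx = 9/13, Gamma_xxy = 0, Gamma_xyy = -105/26, Gamma_yxx = 0, Gamma_yxy = 6/35, Gamma_yyy = 0
X = (-14/3, 7/4), Y = (-1, -5/2) at the point


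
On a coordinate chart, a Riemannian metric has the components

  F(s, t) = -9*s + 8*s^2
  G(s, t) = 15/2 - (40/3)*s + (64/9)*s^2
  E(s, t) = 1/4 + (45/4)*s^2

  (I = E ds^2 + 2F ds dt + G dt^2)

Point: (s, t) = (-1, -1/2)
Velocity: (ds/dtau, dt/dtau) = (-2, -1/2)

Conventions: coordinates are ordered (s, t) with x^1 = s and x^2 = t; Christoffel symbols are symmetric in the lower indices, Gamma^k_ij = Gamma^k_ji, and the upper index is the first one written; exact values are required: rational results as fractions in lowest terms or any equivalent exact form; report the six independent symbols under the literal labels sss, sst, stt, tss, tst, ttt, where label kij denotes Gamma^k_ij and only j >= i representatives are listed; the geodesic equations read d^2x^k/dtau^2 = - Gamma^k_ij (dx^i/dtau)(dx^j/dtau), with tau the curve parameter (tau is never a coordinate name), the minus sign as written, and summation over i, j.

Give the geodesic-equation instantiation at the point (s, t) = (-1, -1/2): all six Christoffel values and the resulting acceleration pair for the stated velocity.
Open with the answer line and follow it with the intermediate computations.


Answer: Gamma_sss = 1593/466, Gamma_sst = 8432/1165, Gamma_stt = 124744/10485, Gamma_tss = -693/233, Gamma_tst = -5704/1165, Gamma_ttt = -8432/1165; accelerations (d^2s/dtau^2, d^2t/dtau^2) = (-326332/10485, 27376/1165)

E = 23/2, F = 17, G = 503/18 at the point
E_s = -45/2, E_t = 0, F_s = -25, F_t = 0, G_s = -248/9, G_t = 0
EG - F^2 = 1165/36;  g^inv = (36/1165) * [[503/18, -17], [-17, 23/2]]
first-kind symbols [ij,l] = (1/2)(d_i g_jl + d_j g_il - d_l g_ij): [ss,s] = E_s/2 = -45/4, [ss,t] = F_s - E_t/2 = -25, [st,s] = E_t/2 = 0, [st,t] = G_s/2 = -124/9, [tt,s] = F_t - G_s/2 = 124/9, [tt,t] = G_t/2 = 0
Gamma^s_ij = (G*[ij,s] - F*[ij,t])/(EG - F^2), Gamma^t_ij = (E*[ij,t] - F*[ij,s])/(EG - F^2)
Gamma_sss = 1593/466, Gamma_sst = 8432/1165, Gamma_stt = 124744/10485, Gamma_tss = -693/233, Gamma_tst = -5704/1165, Gamma_ttt = -8432/1165
d^2s/dtau^2 = -(Gamma_sss*(-2)^2 + 2*Gamma_sst*(-2)*(-1/2) + Gamma_stt*(-1/2)^2) = -326332/10485
d^2t/dtau^2 = -(Gamma_tss*(-2)^2 + 2*Gamma_tst*(-2)*(-1/2) + Gamma_ttt*(-1/2)^2) = 27376/1165


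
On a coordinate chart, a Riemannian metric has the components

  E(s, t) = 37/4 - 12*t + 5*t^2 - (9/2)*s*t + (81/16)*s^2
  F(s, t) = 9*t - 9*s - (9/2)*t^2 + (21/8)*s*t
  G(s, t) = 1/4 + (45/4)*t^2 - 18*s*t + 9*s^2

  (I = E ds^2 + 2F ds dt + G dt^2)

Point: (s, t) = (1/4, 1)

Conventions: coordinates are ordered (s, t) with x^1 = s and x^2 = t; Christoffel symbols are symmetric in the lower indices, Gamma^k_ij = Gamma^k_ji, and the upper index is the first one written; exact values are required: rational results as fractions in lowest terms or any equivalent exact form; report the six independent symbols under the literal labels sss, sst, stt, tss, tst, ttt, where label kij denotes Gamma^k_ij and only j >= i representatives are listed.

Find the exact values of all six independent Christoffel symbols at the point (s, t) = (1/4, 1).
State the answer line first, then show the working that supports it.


Answer: Gamma_sss = 8932/3351, Gamma_sst = 31952/10053, Gamma_stt = 40760/3351, Gamma_tss = -1855/1117, Gamma_tst = -7084/3351, Gamma_ttt = -3892/1117

E = 369/256, F = 93/32, G = 121/16 at the point
E_s = -63/32, E_t = -25/8, F_s = -51/8, F_t = 21/32, G_s = -27/2, G_t = 18
EG - F^2 = 10053/4096;  g^inv = (4096/10053) * [[121/16, -93/32], [-93/32, 369/256]]
first-kind symbols [ij,l] = (1/2)(d_i g_jl + d_j g_il - d_l g_ij): [ss,s] = E_s/2 = -63/64, [ss,t] = F_s - E_t/2 = -77/16, [st,s] = E_t/2 = -25/16, [st,t] = G_s/2 = -27/4, [tt,s] = F_t - G_s/2 = 237/32, [tt,t] = G_t/2 = 9
Gamma^s_ij = (G*[ij,s] - F*[ij,t])/(EG - F^2), Gamma^t_ij = (E*[ij,t] - F*[ij,s])/(EG - F^2)


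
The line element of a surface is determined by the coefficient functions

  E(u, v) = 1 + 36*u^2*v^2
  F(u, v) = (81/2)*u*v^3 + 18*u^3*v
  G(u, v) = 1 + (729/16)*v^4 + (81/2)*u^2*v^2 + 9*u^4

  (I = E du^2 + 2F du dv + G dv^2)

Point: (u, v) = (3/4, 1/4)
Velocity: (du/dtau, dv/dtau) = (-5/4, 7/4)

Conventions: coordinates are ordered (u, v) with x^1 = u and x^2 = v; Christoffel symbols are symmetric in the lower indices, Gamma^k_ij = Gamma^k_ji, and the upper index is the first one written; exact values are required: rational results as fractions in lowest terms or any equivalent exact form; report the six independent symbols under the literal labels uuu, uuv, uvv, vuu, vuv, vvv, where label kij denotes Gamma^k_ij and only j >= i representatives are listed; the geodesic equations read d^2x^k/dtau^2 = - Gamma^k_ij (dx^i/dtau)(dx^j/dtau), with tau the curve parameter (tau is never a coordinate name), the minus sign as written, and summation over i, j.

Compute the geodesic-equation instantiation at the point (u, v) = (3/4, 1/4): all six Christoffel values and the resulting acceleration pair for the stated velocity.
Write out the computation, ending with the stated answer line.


E = 145/64, F = 1215/512, G = 22321/4096 at the point
E_u = 27/8, E_v = 81/8, F_u = 1053/128, F_v = 1701/128, G_u = 1215/64, G_v = 3645/256
EG - F^2 = 27505/4096;  g^inv = (4096/27505) * [[22321/4096, -1215/512], [-1215/512, 145/64]]
first-kind symbols [ij,l] = (1/2)(d_i g_jl + d_j g_il - d_l g_ij): [uu,u] = E_u/2 = 27/16, [uu,v] = F_u - E_v/2 = 405/128, [uv,u] = E_v/2 = 81/16, [uv,v] = G_u/2 = 1215/128, [vv,u] = F_v - G_u/2 = 243/64, [vv,v] = G_v/2 = 3645/512
Gamma^u_ij = (G*[ij,u] - F*[ij,v])/(EG - F^2), Gamma^v_ij = (E*[ij,v] - F*[ij,u])/(EG - F^2)
Gamma_uuu = 6912/27505, Gamma_uuv = 20736/27505, Gamma_uvv = 15552/27505, Gamma_vuu = 2592/5501, Gamma_vuv = 7776/5501, Gamma_vvv = 5832/5501
d^2u/dtau^2 = -(Gamma_uuu*(-5/4)^2 + 2*Gamma_uuv*(-5/4)*(7/4) + Gamma_uvv*(7/4)^2) = 32292/27505
d^2v/dtau^2 = -(Gamma_vuu*(-5/4)^2 + 2*Gamma_vuv*(-5/4)*(7/4) + Gamma_vvv*(7/4)^2) = 24219/11002

Answer: Gamma_uuu = 6912/27505, Gamma_uuv = 20736/27505, Gamma_uvv = 15552/27505, Gamma_vuu = 2592/5501, Gamma_vuv = 7776/5501, Gamma_vvv = 5832/5501; accelerations (d^2u/dtau^2, d^2v/dtau^2) = (32292/27505, 24219/11002)


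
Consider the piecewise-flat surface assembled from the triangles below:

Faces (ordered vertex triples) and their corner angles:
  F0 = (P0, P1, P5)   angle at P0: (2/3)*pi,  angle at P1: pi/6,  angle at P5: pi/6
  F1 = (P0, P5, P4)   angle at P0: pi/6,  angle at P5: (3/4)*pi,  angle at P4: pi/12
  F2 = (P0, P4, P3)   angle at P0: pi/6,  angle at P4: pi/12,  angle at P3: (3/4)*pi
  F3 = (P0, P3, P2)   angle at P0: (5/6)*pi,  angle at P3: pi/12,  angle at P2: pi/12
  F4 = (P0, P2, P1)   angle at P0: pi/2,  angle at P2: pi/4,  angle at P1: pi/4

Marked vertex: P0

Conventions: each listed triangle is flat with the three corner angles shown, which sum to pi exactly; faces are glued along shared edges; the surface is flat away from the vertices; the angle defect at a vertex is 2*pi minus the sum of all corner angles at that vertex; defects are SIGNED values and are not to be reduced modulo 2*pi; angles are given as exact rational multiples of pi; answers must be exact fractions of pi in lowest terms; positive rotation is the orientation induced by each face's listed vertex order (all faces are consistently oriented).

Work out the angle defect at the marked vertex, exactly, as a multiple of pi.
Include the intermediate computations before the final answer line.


Sum of corner angles at P0: (7/3)*pi
defect = 2*pi - (7/3)*pi

Answer: defect(P0) = -pi/3


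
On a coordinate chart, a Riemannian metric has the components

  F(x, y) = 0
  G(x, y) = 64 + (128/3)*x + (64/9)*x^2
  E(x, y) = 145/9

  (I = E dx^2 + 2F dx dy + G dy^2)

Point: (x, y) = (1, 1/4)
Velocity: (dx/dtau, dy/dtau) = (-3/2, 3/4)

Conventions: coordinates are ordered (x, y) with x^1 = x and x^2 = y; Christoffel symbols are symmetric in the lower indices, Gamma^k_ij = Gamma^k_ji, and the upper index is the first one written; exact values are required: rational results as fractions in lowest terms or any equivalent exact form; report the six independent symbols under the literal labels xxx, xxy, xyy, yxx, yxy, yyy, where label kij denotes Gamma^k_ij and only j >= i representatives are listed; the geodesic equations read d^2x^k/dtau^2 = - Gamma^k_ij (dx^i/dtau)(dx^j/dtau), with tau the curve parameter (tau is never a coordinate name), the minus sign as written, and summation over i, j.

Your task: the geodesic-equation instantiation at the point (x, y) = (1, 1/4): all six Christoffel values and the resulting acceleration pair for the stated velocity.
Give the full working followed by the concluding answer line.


E = 145/9, F = 0, G = 1024/9 at the point
E_x = 0, E_y = 0, F_x = 0, F_y = 0, G_x = 512/9, G_y = 0
EG - F^2 = 148480/81;  g^inv = (81/148480) * [[1024/9, 0], [0, 145/9]]
first-kind symbols [ij,l] = (1/2)(d_i g_jl + d_j g_il - d_l g_ij): [xx,x] = E_x/2 = 0, [xx,y] = F_x - E_y/2 = 0, [xy,x] = E_y/2 = 0, [xy,y] = G_x/2 = 256/9, [yy,x] = F_y - G_x/2 = -256/9, [yy,y] = G_y/2 = 0
Gamma^x_ij = (G*[ij,x] - F*[ij,y])/(EG - F^2), Gamma^y_ij = (E*[ij,y] - F*[ij,x])/(EG - F^2)
Gamma_xxx = 0, Gamma_xxy = 0, Gamma_xyy = -256/145, Gamma_yxx = 0, Gamma_yxy = 1/4, Gamma_yyy = 0
d^2x/dtau^2 = -(Gamma_xxx*(-3/2)^2 + 2*Gamma_xxy*(-3/2)*(3/4) + Gamma_xyy*(3/4)^2) = 144/145
d^2y/dtau^2 = -(Gamma_yxx*(-3/2)^2 + 2*Gamma_yxy*(-3/2)*(3/4) + Gamma_yyy*(3/4)^2) = 9/16

Answer: Gamma_xxx = 0, Gamma_xxy = 0, Gamma_xyy = -256/145, Gamma_yxx = 0, Gamma_yxy = 1/4, Gamma_yyy = 0; accelerations (d^2x/dtau^2, d^2y/dtau^2) = (144/145, 9/16)


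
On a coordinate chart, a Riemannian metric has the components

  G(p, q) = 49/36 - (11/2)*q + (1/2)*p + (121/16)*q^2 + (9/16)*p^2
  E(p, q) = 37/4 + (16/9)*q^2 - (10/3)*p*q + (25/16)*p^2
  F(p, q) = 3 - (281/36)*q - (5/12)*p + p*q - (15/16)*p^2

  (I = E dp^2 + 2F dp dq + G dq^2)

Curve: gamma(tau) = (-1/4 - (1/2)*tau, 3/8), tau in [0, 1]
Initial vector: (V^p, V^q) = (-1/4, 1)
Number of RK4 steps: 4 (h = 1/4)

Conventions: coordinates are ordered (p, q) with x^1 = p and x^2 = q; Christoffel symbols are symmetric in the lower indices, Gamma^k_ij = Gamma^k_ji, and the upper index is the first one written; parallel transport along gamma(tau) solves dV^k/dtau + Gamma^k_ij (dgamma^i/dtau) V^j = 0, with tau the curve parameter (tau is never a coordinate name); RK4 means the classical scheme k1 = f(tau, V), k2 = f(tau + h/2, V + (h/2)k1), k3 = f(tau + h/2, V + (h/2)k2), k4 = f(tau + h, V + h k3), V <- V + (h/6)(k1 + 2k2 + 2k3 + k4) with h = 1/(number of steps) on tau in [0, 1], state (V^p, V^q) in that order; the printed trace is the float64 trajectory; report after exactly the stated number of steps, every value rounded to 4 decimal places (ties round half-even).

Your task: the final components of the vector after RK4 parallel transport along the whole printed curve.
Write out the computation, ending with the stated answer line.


gamma'(tau) = (-1/2, 0); f(tau, V)^k = -Gamma^k_ij(gamma(tau)) gamma'^i(tau) V^j; h = 1/4; intermediate values shown to 6 dp
curve data and Christoffel symbols at the stage parameters:
  tau = 0.000000: gamma = (-0.250000, 0.375000), gamma' = (-0.500000, 0.000000); Gamma_ppp = -0.096488, Gamma_ppq = 0.108337, Gamma_pqq = -0.824870, Gamma_qpp = -2.401754, Gamma_qpq = 0.391909, Gamma_qqq = 0.390622
  tau = 0.125000: gamma = (-0.312500, 0.375000), gamma' = (-0.500000, 0.000000); Gamma_ppp = -0.112230, Gamma_ppq = 0.118400, Gamma_pqq = -0.815528, Gamma_qpp = -2.469076, Gamma_qpq = 0.287164, Gamma_qqq = 0.311993
  tau = 0.250000: gamma = (-0.375000, 0.375000), gamma' = (-0.500000, 0.000000); Gamma_ppp = -0.129504, Gamma_ppq = 0.127524, Gamma_pqq = -0.805901, Gamma_qpp = -2.506275, Gamma_qpq = 0.175741, Gamma_qqq = 0.201217
  tau = 0.375000: gamma = (-0.437500, 0.375000), gamma' = (-0.500000, 0.000000); Gamma_ppp = -0.147913, Gamma_ppq = 0.135455, Gamma_pqq = -0.796590, Gamma_qpp = -2.510911, Gamma_qpq = 0.063213, Gamma_qqq = 0.062153
  tau = 0.500000: gamma = (-0.500000, 0.375000), gamma' = (-0.500000, 0.000000); Gamma_ppp = -0.166943, Gamma_ppq = 0.142048, Gamma_pqq = -0.788176, Gamma_qpp = -2.483623, Gamma_qpq = -0.044614, Gamma_qqq = -0.098530
  tau = 0.625000: gamma = (-0.562500, 0.375000), gamma' = (-0.500000, 0.000000); Gamma_ppp = -0.186041, Gamma_ppq = 0.147287, Gamma_pqq = -0.781136, Gamma_qpp = -2.427999, Gamma_qpq = -0.142603, Gamma_qqq = -0.272416
  tau = 0.750000: gamma = (-0.625000, 0.375000), gamma' = (-0.500000, 0.000000); Gamma_ppp = -0.204704, Gamma_ppq = 0.151279, Gamma_pqq = -0.775777, Gamma_qpp = -2.349793, Gamma_qpq = -0.226994, Gamma_qqq = -0.450741
  tau = 0.875000: gamma = (-0.687500, 0.375000), gamma' = (-0.500000, 0.000000); Gamma_ppp = -0.222537, Gamma_ppq = 0.154218, Gamma_pqq = -0.772221, Gamma_qpp = -2.255795, Gamma_qpq = -0.295718, Gamma_qqq = -0.625660
  tau = 1.000000: gamma = (-0.750000, 0.375000), gamma' = (-0.500000, 0.000000); Gamma_ppp = -0.239287, Gamma_ppq = 0.156345, Gamma_pqq = -0.770426, Gamma_qpp = -2.152742, Gamma_qpq = -0.348321, Gamma_qqq = -0.791083
step 0: V^p = -0.2500, V^q = 1.0000
step 1: k1 = (0.066229, 0.496174), k2 = (0.076436, 0.450901), k3 = (0.076029, 0.448514), k4 = (0.085869, 0.387189); V <- V + (h/6)(k1 + 2k2 + 2k3 + k4): V^p = -0.2310, V^q = 1.1118
step 2: k1 = (0.085843, 0.387112), k2 = (0.094861, 0.313153), k3 = (0.094152, 0.311446), k4 = (0.101805, 0.231039); V <- V + (h/6)(k1 + 2k2 + 2k3 + k4): V^p = -0.2074, V^q = 1.1896
step 3: k1 = (0.101799, 0.231001), k2 = (0.107838, 0.149444), k3 = (0.107017, 0.149254), k4 = (0.111288, 0.072978); V <- V + (h/6)(k1 + 2k2 + 2k3 + k4): V^p = -0.1806, V^q = 1.2271
step 4: k1 = (0.111304, 0.072916), k2 = (0.113872, 0.005222), k3 = (0.113184, 0.006111), k4 = (0.114269, -0.050042); V <- V + (h/6)(k1 + 2k2 + 2k3 + k4): V^p = -0.1523, V^q = 1.2290

Answer: V^p = -0.1523, V^q = 1.2290


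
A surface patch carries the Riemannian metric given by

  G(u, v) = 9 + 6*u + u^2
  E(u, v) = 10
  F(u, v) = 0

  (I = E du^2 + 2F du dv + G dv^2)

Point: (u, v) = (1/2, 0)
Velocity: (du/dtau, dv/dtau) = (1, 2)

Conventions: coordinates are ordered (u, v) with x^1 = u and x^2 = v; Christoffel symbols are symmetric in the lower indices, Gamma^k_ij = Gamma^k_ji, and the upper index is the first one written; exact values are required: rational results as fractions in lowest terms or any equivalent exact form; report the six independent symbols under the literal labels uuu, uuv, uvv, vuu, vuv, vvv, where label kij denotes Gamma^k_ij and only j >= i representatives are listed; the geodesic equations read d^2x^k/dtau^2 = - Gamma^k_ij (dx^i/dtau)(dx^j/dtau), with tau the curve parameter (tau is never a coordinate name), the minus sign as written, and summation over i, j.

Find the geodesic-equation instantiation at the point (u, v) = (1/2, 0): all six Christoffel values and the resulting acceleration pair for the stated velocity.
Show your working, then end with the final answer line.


E = 10, F = 0, G = 49/4 at the point
E_u = 0, E_v = 0, F_u = 0, F_v = 0, G_u = 7, G_v = 0
EG - F^2 = 245/2;  g^inv = (2/245) * [[49/4, 0], [0, 10]]
first-kind symbols [ij,l] = (1/2)(d_i g_jl + d_j g_il - d_l g_ij): [uu,u] = E_u/2 = 0, [uu,v] = F_u - E_v/2 = 0, [uv,u] = E_v/2 = 0, [uv,v] = G_u/2 = 7/2, [vv,u] = F_v - G_u/2 = -7/2, [vv,v] = G_v/2 = 0
Gamma^u_ij = (G*[ij,u] - F*[ij,v])/(EG - F^2), Gamma^v_ij = (E*[ij,v] - F*[ij,u])/(EG - F^2)
Gamma_uuu = 0, Gamma_uuv = 0, Gamma_uvv = -7/20, Gamma_vuu = 0, Gamma_vuv = 2/7, Gamma_vvv = 0
d^2u/dtau^2 = -(Gamma_uuu*(1)^2 + 2*Gamma_uuv*(1)*(2) + Gamma_uvv*(2)^2) = 7/5
d^2v/dtau^2 = -(Gamma_vuu*(1)^2 + 2*Gamma_vuv*(1)*(2) + Gamma_vvv*(2)^2) = -8/7

Answer: Gamma_uuu = 0, Gamma_uuv = 0, Gamma_uvv = -7/20, Gamma_vuu = 0, Gamma_vuv = 2/7, Gamma_vvv = 0; accelerations (d^2u/dtau^2, d^2v/dtau^2) = (7/5, -8/7)


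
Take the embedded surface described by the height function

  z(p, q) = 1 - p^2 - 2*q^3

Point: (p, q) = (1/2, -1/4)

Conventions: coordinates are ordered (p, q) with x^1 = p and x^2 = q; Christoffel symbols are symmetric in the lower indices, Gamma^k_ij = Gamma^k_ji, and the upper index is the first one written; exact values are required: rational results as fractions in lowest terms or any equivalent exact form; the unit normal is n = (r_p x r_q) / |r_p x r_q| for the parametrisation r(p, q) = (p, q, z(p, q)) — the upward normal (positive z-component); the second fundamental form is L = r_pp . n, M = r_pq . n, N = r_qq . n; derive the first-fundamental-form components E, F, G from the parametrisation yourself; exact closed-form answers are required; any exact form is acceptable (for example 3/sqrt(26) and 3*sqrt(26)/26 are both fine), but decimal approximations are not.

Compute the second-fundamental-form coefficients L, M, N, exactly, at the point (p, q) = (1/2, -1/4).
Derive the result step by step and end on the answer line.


z_p = -1, z_q = -3/8, z_pp = -2, z_pq = 0, z_qq = 3
E = 2, F = 3/8, G = 73/64; answer radicand W^2 = 137/64
unnormalised second-form numerators: l = -2, m = 0, n = 3; L = l/sqrt(137/64), and similarly M = m/sqrt(W^2), N = n/sqrt(W^2)

Answer: L = -16*sqrt(137)/137, M = 0, N = 24*sqrt(137)/137


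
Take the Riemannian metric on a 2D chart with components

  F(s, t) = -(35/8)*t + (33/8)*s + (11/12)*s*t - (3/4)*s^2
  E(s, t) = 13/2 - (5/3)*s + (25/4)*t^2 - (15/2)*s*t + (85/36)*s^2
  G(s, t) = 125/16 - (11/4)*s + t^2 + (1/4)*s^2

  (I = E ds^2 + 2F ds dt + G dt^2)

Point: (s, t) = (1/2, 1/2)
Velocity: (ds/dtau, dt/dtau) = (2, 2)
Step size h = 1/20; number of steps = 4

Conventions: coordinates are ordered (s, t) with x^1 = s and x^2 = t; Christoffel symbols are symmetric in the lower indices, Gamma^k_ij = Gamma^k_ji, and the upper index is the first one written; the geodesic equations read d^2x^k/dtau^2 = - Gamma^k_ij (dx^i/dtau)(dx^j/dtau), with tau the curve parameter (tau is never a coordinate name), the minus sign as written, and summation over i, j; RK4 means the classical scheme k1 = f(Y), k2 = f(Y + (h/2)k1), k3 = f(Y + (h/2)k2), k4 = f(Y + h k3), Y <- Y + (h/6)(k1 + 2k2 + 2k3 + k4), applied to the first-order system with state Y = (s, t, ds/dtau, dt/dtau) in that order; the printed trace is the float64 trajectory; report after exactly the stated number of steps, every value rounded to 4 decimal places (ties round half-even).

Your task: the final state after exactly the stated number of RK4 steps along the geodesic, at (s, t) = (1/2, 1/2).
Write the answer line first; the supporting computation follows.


Answer: s = 0.9154, t = 0.8948, ds/dtau = 2.1180, dt/dtau = 1.9578

f(Y) = (ds/dtau, dt/dtau, -Gamma^s_ij Y'^i Y'^j, -Gamma^t_ij Y'^i Y'^j) with the Gammas evaluated at the stage position; h = 0.050000; intermediate values shown to 6 dp
step 0: s = 0.5000, t = 0.5000, ds/dtau = 2.0000, dt/dtau = 2.0000
step 1:
  k1: at (s, t) = (0.500000, 0.500000), (ds/dtau, dt/dtau) = (2.000000, 2.000000); Gamma_sss = -0.251688, Gamma_sst = 0.207720, Gamma_stt = -0.447637, Gamma_tss = 0.379609, Gamma_tst = -0.182621, Gamma_ttt = 0.068548; k1 = (2.000000, 2.000000, 1.135537, -0.331660)
  k2: at (s, t) = (0.550000, 0.550000), (ds/dtau, dt/dtau) = (2.028388, 1.991708); Gamma_sss = -0.264526, Gamma_sst = 0.229603, Gamma_stt = -0.443735, Gamma_tss = 0.360300, Gamma_tst = -0.182312, Gamma_ttt = 0.076572; k2 = (2.028388, 1.991708, 0.993433, -0.313090)
  k3: at (s, t) = (0.550710, 0.549793), (ds/dtau, dt/dtau) = (2.024836, 1.992173); Gamma_sss = -0.264442, Gamma_sst = 0.229150, Gamma_stt = -0.443910, Gamma_tss = 0.360952, Gamma_tst = -0.182466, Gamma_ttt = 0.076794; k3 = (2.024836, 1.992173, 0.997268, -0.312594)
  k4: at (s, t) = (0.601242, 0.599609), (ds/dtau, dt/dtau) = (2.049863, 1.984370); Gamma_sss = -0.277139, Gamma_sst = 0.250671, Gamma_stt = -0.439723, Gamma_tss = 0.341452, Gamma_tst = -0.182128, Gamma_ttt = 0.085150; k4 = (2.049863, 1.984370, 0.856723, -0.288380)
  Y <- Y + (h/6)(k1 + 2k2 + 2k3 + k4): s = 0.6013, t = 0.5996, ds/dtau = 2.0498, dt/dtau = 1.9844
step 2:
  k1: at (s, t) = (0.601303, 0.599601), (ds/dtau, dt/dtau) = (2.049781, 1.984405); Gamma_sss = -0.277134, Gamma_sst = 0.250642, Gamma_stt = -0.439737, Gamma_tss = 0.341498, Gamma_tst = -0.182140, Gamma_ttt = 0.085167; k1 = (2.049781, 1.984405, 0.857009, -0.288473)
  k2: at (s, t) = (0.652547, 0.649211), (ds/dtau, dt/dtau) = (2.071206, 1.977193); Gamma_sss = -0.289633, Gamma_sst = 0.271680, Gamma_stt = -0.435338, Gamma_tss = 0.321990, Gamma_tst = -0.181830, Gamma_ttt = 0.093886; k2 = (2.071206, 1.977193, 0.719204, -0.259082)
  k3: at (s, t) = (0.653083, 0.649031), (ds/dtau, dt/dtau) = (2.067761, 1.977928); Gamma_sss = -0.289563, Gamma_sst = 0.271340, Gamma_stt = -0.435498, Gamma_tss = 0.322517, Gamma_tst = -0.181968, Gamma_ttt = 0.094057; k3 = (2.067761, 1.977928, 0.722323, -0.258482)
  k4: at (s, t) = (0.704691, 0.698498), (ds/dtau, dt/dtau) = (2.085897, 1.971481); Gamma_sss = -0.301852, Gamma_sst = 0.292065, Gamma_stt = -0.430856, Gamma_tss = 0.302777, Gamma_tst = -0.181649, Gamma_ttt = 0.103012; k4 = (2.085897, 1.971481, 0.585849, -0.223764)
  Y <- Y + (h/6)(k1 + 2k2 + 2k3 + k4): s = 0.7047, t = 0.6985, ds/dtau = 2.0858, dt/dtau = 1.9715
step 3:
  k1: at (s, t) = (0.704749, 0.698486), (ds/dtau, dt/dtau) = (2.085830, 1.971510); Gamma_sss = -0.301847, Gamma_sst = 0.292035, Gamma_stt = -0.430872, Gamma_tss = 0.302827, Gamma_tst = -0.181663, Gamma_ttt = 0.103030; k1 = (2.085830, 1.971510, 0.586141, -0.223886)
  k2: at (s, t) = (0.756895, 0.747773), (ds/dtau, dt/dtau) = (2.100483, 1.965913); Gamma_sss = -0.313872, Gamma_sst = 0.312326, Gamma_stt = -0.426062, Gamma_tss = 0.283054, Gamma_tst = -0.181394, Gamma_ttt = 0.112248; k2 = (2.100483, 1.965913, 0.452043, -0.184574)
  k3: at (s, t) = (0.757261, 0.747633), (ds/dtau, dt/dtau) = (2.097131, 1.966896); Gamma_sss = -0.313820, Gamma_sst = 0.312098, Gamma_stt = -0.426191, Gamma_tss = 0.283437, Gamma_tst = -0.181503, Gamma_ttt = 0.112367; k3 = (2.097131, 1.966896, 0.454260, -0.183917)
  k4: at (s, t) = (0.809606, 0.796830), (ds/dtau, dt/dtau) = (2.108543, 1.962314); Gamma_sss = -0.325581, Gamma_sst = 0.332123, Gamma_stt = -0.421151, Gamma_tss = 0.263377, Gamma_tst = -0.181221, Gamma_ttt = 0.121716; k4 = (2.108543, 1.962314, 0.320833, -0.140005)
  Y <- Y + (h/6)(k1 + 2k2 + 2k3 + k4): s = 0.8097, t = 0.7968, ds/dtau = 2.1085, dt/dtau = 1.9623
step 4:
  k1: at (s, t) = (0.809663, 0.796814), (ds/dtau, dt/dtau) = (2.108493, 1.962336); Gamma_sss = -0.325574, Gamma_sst = 0.332093, Gamma_stt = -0.421170, Gamma_tss = 0.263431, Gamma_tst = -0.181237, Gamma_ttt = 0.121734; k1 = (2.108493, 1.962336, 0.321127, -0.140151)
  k2: at (s, t) = (0.862375, 0.845873), (ds/dtau, dt/dtau) = (2.116521, 1.958832); Gamma_sss = -0.337015, Gamma_sst = 0.351729, Gamma_stt = -0.415979, Gamma_tss = 0.243295, Gamma_tst = -0.181001, Gamma_ttt = 0.131237; k2 = (2.116521, 1.958832, 0.189358, -0.092613)
  k3: at (s, t) = (0.862576, 0.845785), (ds/dtau, dt/dtau) = (2.113227, 1.960021); Gamma_sss = -0.336986, Gamma_sst = 0.351607, Gamma_stt = -0.416061, Gamma_tss = 0.243519, Gamma_tst = -0.181069, Gamma_ttt = 0.131304; k3 = (2.113227, 1.960021, 0.190569, -0.091955)
  k4: at (s, t) = (0.915324, 0.894815), (ds/dtau, dt/dtau) = (2.118021, 1.957739); Gamma_sss = -0.348115, Gamma_sst = 0.371012, Gamma_stt = -0.410626, Gamma_tss = 0.223031, Gamma_tst = -0.180791, Gamma_ttt = 0.140824; k4 = (2.118021, 1.957739, 0.058645, -0.040949)
  Y <- Y + (h/6)(k1 + 2k2 + 2k3 + k4): s = 0.9154, t = 0.8948, ds/dtau = 2.1180, dt/dtau = 1.9578


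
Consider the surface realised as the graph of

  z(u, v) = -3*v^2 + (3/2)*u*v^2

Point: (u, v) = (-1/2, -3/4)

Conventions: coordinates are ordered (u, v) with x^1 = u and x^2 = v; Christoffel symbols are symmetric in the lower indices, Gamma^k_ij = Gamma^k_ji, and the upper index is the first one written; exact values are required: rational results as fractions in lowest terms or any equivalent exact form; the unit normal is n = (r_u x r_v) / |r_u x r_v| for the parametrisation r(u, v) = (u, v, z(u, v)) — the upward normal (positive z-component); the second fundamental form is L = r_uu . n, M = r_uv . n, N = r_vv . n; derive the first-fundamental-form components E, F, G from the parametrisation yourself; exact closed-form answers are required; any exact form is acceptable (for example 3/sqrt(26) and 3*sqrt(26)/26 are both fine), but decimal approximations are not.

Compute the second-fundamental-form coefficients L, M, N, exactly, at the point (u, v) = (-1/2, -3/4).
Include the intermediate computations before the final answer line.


z_u = 27/32, z_v = 45/8, z_uu = 0, z_uv = -9/4, z_vv = -15/2
E = 1753/1024, F = 1215/256, G = 2089/64; answer radicand W^2 = 34153/1024
unnormalised second-form numerators: l = 0, m = -9/4, n = -15/2; L = l/sqrt(34153/1024), and similarly M = m/sqrt(W^2), N = n/sqrt(W^2)

Answer: L = 0, M = -72*sqrt(697)/4879, N = -240*sqrt(697)/4879


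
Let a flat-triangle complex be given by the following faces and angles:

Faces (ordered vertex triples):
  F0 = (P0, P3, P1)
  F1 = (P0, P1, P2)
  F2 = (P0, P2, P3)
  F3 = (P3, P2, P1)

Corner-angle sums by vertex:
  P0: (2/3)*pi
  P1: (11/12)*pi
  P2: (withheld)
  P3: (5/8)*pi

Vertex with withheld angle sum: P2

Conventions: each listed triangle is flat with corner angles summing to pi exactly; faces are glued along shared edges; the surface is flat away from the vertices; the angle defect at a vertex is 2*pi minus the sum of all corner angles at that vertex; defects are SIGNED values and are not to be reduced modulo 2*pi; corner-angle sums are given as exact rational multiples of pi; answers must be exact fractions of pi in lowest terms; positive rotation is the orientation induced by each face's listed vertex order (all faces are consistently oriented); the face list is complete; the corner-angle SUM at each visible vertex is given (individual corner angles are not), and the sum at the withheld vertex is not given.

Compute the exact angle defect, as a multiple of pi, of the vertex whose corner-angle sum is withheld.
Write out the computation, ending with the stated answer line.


V = 4, E = 6, F = 4; chi = V - E + F = 2
Gauss-Bonnet: total defect = 2*pi*chi = 4*pi; visible defects sum to (91/24)*pi

Answer: defect(P2) = (5/24)*pi


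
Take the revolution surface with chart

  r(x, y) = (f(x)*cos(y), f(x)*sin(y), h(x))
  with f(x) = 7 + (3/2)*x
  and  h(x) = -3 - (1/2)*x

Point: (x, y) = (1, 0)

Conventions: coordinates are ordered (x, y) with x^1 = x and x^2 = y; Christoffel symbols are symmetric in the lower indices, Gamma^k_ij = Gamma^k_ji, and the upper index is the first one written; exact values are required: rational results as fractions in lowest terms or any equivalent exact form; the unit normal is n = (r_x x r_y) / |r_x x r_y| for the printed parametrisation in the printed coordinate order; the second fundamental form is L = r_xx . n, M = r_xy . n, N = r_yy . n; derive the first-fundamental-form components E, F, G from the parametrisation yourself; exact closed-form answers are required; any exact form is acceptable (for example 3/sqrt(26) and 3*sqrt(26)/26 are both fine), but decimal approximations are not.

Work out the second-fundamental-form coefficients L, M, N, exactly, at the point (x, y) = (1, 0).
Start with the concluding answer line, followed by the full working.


Answer: L = 0, M = 0, N = -17*sqrt(10)/20

f = 17/2, f' = 3/2, f'' = 0, h' = -1/2, h'' = 0
E = 5/2, F = 0, G = 289/4; answer radicand W^2 = 5/2
unnormalised second-form numerators: l = 0, m = 0, n = -17/4; L = l/sqrt(5/2), and similarly M = m/sqrt(W^2), N = n/sqrt(W^2)


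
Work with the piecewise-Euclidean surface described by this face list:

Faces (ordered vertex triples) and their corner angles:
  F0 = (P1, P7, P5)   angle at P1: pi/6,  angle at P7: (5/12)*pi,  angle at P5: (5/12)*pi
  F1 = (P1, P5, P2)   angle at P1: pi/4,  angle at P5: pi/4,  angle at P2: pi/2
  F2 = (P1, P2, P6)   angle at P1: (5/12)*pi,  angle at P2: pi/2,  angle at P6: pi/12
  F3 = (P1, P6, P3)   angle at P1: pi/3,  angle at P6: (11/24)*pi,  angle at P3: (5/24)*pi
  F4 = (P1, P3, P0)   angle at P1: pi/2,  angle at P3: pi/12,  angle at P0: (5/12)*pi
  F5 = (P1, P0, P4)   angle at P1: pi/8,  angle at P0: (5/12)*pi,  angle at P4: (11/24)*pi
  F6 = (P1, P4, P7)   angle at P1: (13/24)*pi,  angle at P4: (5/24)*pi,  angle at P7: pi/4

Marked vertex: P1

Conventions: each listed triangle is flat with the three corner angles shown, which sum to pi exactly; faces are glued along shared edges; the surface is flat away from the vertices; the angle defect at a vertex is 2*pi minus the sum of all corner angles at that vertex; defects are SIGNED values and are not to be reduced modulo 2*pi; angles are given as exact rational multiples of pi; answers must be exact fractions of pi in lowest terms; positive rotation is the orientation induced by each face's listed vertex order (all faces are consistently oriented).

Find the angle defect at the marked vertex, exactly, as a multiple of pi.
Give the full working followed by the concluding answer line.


Sum of corner angles at P1: (7/3)*pi
defect = 2*pi - (7/3)*pi

Answer: defect(P1) = -pi/3


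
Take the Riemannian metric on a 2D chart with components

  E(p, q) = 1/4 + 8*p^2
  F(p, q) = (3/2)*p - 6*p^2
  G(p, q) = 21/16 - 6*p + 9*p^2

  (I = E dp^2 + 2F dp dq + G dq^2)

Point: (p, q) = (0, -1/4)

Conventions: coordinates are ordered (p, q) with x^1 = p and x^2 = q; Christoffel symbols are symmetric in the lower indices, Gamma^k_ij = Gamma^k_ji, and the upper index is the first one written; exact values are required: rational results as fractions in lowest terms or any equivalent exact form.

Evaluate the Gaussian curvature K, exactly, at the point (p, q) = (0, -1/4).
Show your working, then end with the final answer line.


E = 1/4, F = 0, G = 21/16, EG - F^2 = 21/64 at the point
E_p = 0, E_q = 0, F_p = 3/2, F_q = 0, G_p = -6, G_q = 0
E_qq = 0, F_pq = 0, G_pp = 18
Apply the Brioschi formula K = (det M1 - det M2)/(EG - F^2)^2 over the derivative matrices of E, F, G.
M1 = [[-E_qq/2 + F_pq - G_pp/2, E_p/2, F_p - E_q/2], [F_q - G_p/2, E, F], [G_q/2, F, G]] = [[-9, 0, 3/2], [3, 1/4, 0], [0, 0, 21/16]]; det M1 = -189/64
M2 = [[0, E_q/2, G_p/2], [E_q/2, E, F], [G_p/2, F, G]] = [[0, 0, -3], [0, 1/4, 0], [-3, 0, 21/16]]; det M2 = -9/4
det M1 - det M2 = -45/64; K = -45/64 / (21/64)^2 = -320/49

Answer: K = -320/49


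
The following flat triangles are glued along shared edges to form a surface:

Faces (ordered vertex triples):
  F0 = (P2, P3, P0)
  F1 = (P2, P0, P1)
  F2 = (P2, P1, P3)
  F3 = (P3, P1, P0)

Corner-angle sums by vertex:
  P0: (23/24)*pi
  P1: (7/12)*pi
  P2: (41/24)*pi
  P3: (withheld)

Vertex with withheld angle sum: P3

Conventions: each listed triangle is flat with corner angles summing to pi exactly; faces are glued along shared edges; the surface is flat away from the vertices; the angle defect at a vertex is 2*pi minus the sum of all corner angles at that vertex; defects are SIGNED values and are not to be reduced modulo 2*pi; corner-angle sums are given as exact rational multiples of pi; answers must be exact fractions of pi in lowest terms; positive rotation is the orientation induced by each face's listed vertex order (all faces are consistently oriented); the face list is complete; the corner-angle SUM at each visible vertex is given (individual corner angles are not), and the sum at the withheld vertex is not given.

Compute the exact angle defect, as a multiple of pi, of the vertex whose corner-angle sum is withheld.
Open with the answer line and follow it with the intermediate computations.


Answer: defect(P3) = (5/4)*pi

V = 4, E = 6, F = 4; chi = V - E + F = 2
Gauss-Bonnet: total defect = 2*pi*chi = 4*pi; visible defects sum to (11/4)*pi


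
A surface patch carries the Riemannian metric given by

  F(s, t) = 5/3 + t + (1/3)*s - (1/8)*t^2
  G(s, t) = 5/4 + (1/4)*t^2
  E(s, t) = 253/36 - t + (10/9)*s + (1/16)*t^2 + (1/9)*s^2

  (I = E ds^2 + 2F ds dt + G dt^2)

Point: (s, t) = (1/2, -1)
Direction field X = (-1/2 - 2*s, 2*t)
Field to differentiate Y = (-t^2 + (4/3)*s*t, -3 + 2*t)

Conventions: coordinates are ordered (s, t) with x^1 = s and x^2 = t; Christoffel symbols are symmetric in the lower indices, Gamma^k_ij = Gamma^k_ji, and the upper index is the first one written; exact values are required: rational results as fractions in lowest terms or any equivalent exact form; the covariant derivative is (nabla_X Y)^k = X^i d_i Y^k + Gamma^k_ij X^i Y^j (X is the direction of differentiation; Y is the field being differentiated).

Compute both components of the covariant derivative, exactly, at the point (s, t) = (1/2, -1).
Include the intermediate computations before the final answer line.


E = 1249/144, F = 17/24, G = 3/2 at the point
E_s = 11/9, E_t = -9/8, F_s = 1/3, F_t = 5/4, G_s = 0, G_t = -1/2
EG - F^2 = 7205/576;  g^inv = (576/7205) * [[3/2, -17/24], [-17/24, 1249/144]]
first-kind symbols [ij,l] = (1/2)(d_i g_jl + d_j g_il - d_l g_ij): [ss,s] = E_s/2 = 11/18, [ss,t] = F_s - E_t/2 = 43/48, [st,s] = E_t/2 = -9/16, [st,t] = G_s/2 = 0, [tt,s] = F_t - G_s/2 = 5/4, [tt,t] = G_t/2 = -1/4
Gamma^s_ij = (G*[ij,s] - F*[ij,t])/(EG - F^2), Gamma^t_ij = (E*[ij,t] - F*[ij,s])/(EG - F^2)
Gamma_sss = 65/2882, Gamma_sst = -486/7205, Gamma_stt = 1182/7205, Gamma_tss = 3381/5764, Gamma_tst = 459/14410, Gamma_ttt = -1759/7205
X = (-3/2, -2), Y = (-5/3, -5) at the point

Answer: (nabla_X Y)^s = -40933/17292, (nabla_X Y)^t = -53373/11528


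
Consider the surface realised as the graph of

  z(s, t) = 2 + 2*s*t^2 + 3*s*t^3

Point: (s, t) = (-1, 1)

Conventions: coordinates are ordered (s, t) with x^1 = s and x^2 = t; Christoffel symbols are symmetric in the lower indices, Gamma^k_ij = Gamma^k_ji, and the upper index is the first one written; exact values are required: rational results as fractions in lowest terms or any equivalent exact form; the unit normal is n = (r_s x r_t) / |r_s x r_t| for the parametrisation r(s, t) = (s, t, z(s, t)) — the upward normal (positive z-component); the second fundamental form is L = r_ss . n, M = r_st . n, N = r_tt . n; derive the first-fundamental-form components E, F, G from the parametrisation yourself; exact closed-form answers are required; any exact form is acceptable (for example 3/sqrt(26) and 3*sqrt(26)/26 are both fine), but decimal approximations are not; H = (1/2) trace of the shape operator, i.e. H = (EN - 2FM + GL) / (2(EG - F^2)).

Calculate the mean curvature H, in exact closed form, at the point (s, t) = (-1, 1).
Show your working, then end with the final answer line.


z_s = 5, z_t = -13, z_ss = 0, z_st = 13, z_tt = -22
E = 26, F = -65, G = 170; answer radicand W^2 = 195
unnormalised second-form numerators: l = 0, m = 13, n = -22; L = l/sqrt(195), and similarly M = m/sqrt(W^2), N = n/sqrt(W^2)
H = (E*n - 2*F*m + G*l) / (2*(EG - F^2)*sqrt(W^2)); E*n - 2*F*m + G*l = 1118, EG - F^2 = 195, so H = (43/15)/sqrt(195)

Answer: H = 43*sqrt(195)/2925


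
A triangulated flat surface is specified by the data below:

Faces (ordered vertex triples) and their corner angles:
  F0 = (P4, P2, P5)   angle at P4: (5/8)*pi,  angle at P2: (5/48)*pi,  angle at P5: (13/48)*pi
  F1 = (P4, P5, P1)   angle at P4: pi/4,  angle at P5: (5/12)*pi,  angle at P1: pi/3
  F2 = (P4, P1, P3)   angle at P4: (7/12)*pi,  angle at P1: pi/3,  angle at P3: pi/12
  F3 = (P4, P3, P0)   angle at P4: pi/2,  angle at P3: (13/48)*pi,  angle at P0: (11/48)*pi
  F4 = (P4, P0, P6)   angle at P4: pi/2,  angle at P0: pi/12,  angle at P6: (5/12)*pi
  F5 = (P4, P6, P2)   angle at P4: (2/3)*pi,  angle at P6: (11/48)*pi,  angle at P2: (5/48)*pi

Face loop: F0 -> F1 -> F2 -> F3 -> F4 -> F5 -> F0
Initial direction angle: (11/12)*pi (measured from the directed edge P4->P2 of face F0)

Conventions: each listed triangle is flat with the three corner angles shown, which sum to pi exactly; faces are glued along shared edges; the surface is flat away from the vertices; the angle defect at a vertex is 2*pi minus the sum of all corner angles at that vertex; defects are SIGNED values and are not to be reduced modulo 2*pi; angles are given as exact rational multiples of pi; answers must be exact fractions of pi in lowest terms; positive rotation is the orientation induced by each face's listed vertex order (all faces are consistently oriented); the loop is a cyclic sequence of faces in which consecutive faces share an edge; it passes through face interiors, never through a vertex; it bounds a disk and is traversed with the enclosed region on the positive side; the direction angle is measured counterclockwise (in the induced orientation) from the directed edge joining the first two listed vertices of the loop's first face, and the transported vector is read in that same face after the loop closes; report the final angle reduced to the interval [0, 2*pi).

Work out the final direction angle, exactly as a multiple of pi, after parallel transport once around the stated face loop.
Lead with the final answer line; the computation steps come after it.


Answer: final direction angle = (43/24)*pi

enclosed vertex P4: corner angles sum to (25/8)*pi, defect = 2*pi - (25/8)*pi = (-9/8)*pi
holonomy = initial angle + sum of enclosed defects (mod 2*pi), positive in the induced orientation
final angle = (11/12)*pi - (9/8)*pi = (43/24)*pi (mod 2*pi)
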